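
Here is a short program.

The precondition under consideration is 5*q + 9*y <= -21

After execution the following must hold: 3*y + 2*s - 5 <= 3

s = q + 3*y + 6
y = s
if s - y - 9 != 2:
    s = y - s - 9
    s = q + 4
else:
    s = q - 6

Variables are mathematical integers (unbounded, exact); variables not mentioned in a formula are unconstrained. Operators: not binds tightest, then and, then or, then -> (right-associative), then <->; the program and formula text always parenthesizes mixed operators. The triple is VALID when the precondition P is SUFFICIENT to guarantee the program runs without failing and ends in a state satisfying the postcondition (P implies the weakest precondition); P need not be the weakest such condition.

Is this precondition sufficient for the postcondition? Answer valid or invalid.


Working backward. After the program, the postcondition 3*y + 2*s - 5 <= 3 must hold; in canonical form it is 2*s + 3*y <= 8.
Then branch requires 2*q + 3*y <= 0; else branch requires 2*q + 3*y <= 20.
Before the if: (s != y + 11 -> 2*q + 3*y <= 0) and ((not (s != y + 11)) -> 2*q + 3*y <= 20)
Before y := s: 2*q + 3*s <= 0
Before s := q + 3*y + 6: 5*q + 9*y <= -18
The weakest precondition is 5*q + 9*y <= -18.
Check whether 5*q + 9*y <= -21 implies it.
Every state satisfying the precondition satisfies the weakest precondition: the implication holds.
Answer: valid


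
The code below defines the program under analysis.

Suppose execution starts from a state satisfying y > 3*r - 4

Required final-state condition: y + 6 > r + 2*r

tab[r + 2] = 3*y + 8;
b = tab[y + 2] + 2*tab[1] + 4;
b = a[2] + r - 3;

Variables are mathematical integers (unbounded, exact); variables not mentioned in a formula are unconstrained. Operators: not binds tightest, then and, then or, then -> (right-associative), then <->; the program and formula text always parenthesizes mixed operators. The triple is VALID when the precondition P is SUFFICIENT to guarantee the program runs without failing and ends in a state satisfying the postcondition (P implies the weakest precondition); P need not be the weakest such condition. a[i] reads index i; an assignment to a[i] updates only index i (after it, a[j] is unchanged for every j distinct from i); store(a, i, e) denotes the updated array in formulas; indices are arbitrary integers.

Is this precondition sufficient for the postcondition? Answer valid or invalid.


Working backward. After the program, the postcondition y + 6 > r + 2*r must hold; in canonical form it is y > 3*r - 6.
Before b := a[2] + r - 3: y > 3*r - 6
Before b := tab[y + 2] + 2*tab[1] + 4: y > 3*r - 6
Before tab[r + 2] := 3*y + 8: y > 3*r - 6
The weakest precondition is y > 3*r - 6.
Check whether y > 3*r - 4 implies it.
Every state satisfying the precondition satisfies the weakest precondition: the implication holds.
Answer: valid


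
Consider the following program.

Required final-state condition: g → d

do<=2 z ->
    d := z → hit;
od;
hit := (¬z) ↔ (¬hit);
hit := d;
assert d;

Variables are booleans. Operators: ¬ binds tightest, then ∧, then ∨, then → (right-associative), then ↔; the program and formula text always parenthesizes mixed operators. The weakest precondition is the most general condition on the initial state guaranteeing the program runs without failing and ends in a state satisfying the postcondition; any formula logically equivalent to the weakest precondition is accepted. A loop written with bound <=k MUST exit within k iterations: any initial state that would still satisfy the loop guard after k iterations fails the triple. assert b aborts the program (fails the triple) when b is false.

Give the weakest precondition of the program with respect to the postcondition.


Working backward. After the program, g → d must hold.
Before assert d: d ∧ (g → d)
Before hit := d: d ∧ (g → d)
Before hit := (¬z) ↔ (¬hit): d ∧ (g → d)
Before the loop (bound <=2), unroll the exhaustion recursion (WP_0 = exit-now case; WP_j = one more guarded iteration, up to j = 2):
  WP_0: (¬z) ∧ d ∧ (g → d)
  WP_1: (z → ((¬z) ∧ (z → hit) ∧ (g → (z → hit)))) ∧ ((¬z) → (d ∧ (g → d)))
  WP_2: (z → ((z → ((¬z) ∧ (z → hit) ∧ (g → (z → hit)))) ∧ ((¬z) → ((z → hit) ∧ (g → (z → hit)))))) ∧ ((¬z) → (d ∧ (g → d)))
So before the loop: (z → ((z → ((¬z) ∧ (z → hit) ∧ (g → (z → hit)))) ∧ ((¬z) → ((z → hit) ∧ (g → (z → hit)))))) ∧ ((¬z) → (d ∧ (g → d)))
Answer: WP = (z → ((z → ((¬z) ∧ (z → hit) ∧ (g → (z → hit)))) ∧ ((¬z) → ((z → hit) ∧ (g → (z → hit)))))) ∧ ((¬z) → (d ∧ (g → d)))


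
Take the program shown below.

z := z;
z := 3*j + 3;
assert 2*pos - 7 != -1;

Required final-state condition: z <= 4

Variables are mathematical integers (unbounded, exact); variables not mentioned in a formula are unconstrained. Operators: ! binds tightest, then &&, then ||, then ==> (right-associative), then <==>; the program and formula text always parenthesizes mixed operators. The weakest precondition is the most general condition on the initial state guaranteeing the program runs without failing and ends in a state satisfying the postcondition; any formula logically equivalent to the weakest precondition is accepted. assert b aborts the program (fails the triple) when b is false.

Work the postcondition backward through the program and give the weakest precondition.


Working backward. After the program, z <= 4 must hold.
Before assert 2*pos - 7 != -1: 2*pos != 6 && z <= 4
Before z := 3*j + 3: 2*pos != 6 && 3*j <= 1
Before z := z: 2*pos != 6 && 3*j <= 1
Answer: WP = 2*pos != 6 && 3*j <= 1


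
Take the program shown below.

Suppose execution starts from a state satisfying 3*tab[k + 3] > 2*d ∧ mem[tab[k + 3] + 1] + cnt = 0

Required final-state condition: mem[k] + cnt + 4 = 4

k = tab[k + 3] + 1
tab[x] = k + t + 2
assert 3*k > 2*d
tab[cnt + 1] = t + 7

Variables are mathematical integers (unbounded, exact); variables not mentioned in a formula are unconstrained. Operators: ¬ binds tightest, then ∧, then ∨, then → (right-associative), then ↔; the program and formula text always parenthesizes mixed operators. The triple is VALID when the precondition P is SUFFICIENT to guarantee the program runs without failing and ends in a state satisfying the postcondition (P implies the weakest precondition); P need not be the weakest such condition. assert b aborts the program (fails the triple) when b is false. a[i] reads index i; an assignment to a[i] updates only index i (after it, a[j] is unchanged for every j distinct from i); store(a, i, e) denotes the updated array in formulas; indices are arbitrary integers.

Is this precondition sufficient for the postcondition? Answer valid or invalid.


Working backward. After the program, the postcondition mem[k] + cnt + 4 = 4 must hold; in canonical form it is mem[k] + cnt = 0.
Before tab[cnt + 1] := t + 7: mem[k] + cnt = 0
Before assert 3*k > 2*d: 3*k > 2*d ∧ mem[k] + cnt = 0
Before tab[x] := k + t + 2: 3*k > 2*d ∧ mem[k] + cnt = 0
Before k := tab[k + 3] + 1: 3*tab[k + 3] > 2*d - 3 ∧ mem[tab[k + 3] + 1] + cnt = 0
The weakest precondition is 3*tab[k + 3] > 2*d - 3 ∧ mem[tab[k + 3] + 1] + cnt = 0.
Check whether 3*tab[k + 3] > 2*d ∧ mem[tab[k + 3] + 1] + cnt = 0 implies it.
Every state satisfying the precondition satisfies the weakest precondition: the implication holds.
Answer: valid


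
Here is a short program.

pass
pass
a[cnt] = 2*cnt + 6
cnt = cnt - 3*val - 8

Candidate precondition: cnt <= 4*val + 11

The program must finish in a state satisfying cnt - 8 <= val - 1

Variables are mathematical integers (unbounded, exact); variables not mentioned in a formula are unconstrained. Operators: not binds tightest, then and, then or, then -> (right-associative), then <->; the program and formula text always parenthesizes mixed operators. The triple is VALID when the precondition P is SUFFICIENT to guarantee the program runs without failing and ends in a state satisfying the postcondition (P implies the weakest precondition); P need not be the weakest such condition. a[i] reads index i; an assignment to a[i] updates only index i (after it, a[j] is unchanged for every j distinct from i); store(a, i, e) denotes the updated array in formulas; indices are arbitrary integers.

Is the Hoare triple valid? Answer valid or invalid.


Working backward. After the program, the postcondition cnt - 8 <= val - 1 must hold; in canonical form it is cnt <= val + 7.
Before cnt := cnt - 3*val - 8: cnt <= 4*val + 15
Before a[cnt] := 2*cnt + 6: cnt <= 4*val + 15
Before skip: cnt <= 4*val + 15
Before skip: cnt <= 4*val + 15
The weakest precondition is cnt <= 4*val + 15.
Check whether cnt <= 4*val + 11 implies it.
Every state satisfying the precondition satisfies the weakest precondition: the implication holds.
Answer: valid


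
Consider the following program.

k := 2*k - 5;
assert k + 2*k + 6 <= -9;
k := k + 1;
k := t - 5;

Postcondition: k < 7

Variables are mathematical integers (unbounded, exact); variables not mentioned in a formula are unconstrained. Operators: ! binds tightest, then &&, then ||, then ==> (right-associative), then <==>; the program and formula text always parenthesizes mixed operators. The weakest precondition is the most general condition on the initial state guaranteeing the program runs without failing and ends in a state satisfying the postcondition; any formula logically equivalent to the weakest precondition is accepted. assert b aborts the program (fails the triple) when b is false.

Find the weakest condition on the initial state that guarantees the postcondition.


Working backward. After the program, k < 7 must hold.
Before k := t - 5: t < 12
Before k := k + 1: t < 12
Before assert k + 2*k + 6 <= -9: 3*k <= -15 && t < 12
Before k := 2*k - 5: 6*k <= 0 && t < 12
Answer: WP = 6*k <= 0 && t < 12


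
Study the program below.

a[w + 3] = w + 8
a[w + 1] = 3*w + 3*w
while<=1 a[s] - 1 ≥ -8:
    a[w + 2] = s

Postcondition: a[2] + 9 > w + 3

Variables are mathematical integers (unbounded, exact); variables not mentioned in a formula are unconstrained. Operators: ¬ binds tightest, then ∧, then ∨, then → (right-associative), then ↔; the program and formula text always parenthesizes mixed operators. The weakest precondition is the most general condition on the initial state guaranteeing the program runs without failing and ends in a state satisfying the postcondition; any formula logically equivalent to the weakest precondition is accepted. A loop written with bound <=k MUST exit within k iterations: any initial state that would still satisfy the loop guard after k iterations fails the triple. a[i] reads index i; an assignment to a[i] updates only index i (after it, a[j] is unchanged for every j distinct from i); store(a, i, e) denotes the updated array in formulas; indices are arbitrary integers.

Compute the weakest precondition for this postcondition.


Working backward. After the program, the postcondition a[2] + 9 > w + 3 must hold; in canonical form it is a[2] > w - 6.
Before the loop (bound <=1), unroll the exhaustion recursion (WP_0 = exit-now case; WP_j = one more guarded iteration, up to j = 1):
  WP_0: (¬(a[s] ≥ -7)) ∧ a[2] > w - 6
  WP_1: (a[s] ≥ -7 → ((¬(store(a, w + 2, s)[s] ≥ -7)) ∧ store(a, w + 2, s)[2] > w - 6)) ∧ ((¬(a[s] ≥ -7)) → a[2] > w - 6)
So before the loop: (a[s] ≥ -7 → ((¬(store(a, w + 2, s)[s] ≥ -7)) ∧ store(a, w + 2, s)[2] > w - 6)) ∧ ((¬(a[s] ≥ -7)) → a[2] > w - 6)
Before a[w + 1] := 3*w + 3*w: (store(a, w + 1, 6*w)[s] ≥ -7 → ((¬(store(store(a, w + 1, 6*w), w + 2, s)[s] ≥ -7)) ∧ store(store(a, w + 1, 6*w), w + 2, s)[2] > w - 6)) ∧ ((¬(store(a, w + 1, 6*w)[s] ≥ -7)) → store(a, w + 1, 6*w)[2] > w - 6)
Before a[w + 3] := w + 8: (store(store(a, w + 3, w + 8), w + 1, 6*w)[s] ≥ -7 → ((¬(store(store(store(a, w + 3, w + 8), w + 1, 6*w), w + 2, s)[s] ≥ -7)) ∧ store(store(store(a, w + 3, w + 8), w + 1, 6*w), w + 2, s)[2] > w - 6)) ∧ ((¬(store(store(a, w + 3, w + 8), w + 1, 6*w)[s] ≥ -7)) → store(store(a, w + 3, w + 8), w + 1, 6*w)[2] > w - 6)
Answer: WP = (store(store(a, w + 3, w + 8), w + 1, 6*w)[s] ≥ -7 → ((¬(store(store(store(a, w + 3, w + 8), w + 1, 6*w), w + 2, s)[s] ≥ -7)) ∧ store(store(store(a, w + 3, w + 8), w + 1, 6*w), w + 2, s)[2] > w - 6)) ∧ ((¬(store(store(a, w + 3, w + 8), w + 1, 6*w)[s] ≥ -7)) → store(store(a, w + 3, w + 8), w + 1, 6*w)[2] > w - 6)


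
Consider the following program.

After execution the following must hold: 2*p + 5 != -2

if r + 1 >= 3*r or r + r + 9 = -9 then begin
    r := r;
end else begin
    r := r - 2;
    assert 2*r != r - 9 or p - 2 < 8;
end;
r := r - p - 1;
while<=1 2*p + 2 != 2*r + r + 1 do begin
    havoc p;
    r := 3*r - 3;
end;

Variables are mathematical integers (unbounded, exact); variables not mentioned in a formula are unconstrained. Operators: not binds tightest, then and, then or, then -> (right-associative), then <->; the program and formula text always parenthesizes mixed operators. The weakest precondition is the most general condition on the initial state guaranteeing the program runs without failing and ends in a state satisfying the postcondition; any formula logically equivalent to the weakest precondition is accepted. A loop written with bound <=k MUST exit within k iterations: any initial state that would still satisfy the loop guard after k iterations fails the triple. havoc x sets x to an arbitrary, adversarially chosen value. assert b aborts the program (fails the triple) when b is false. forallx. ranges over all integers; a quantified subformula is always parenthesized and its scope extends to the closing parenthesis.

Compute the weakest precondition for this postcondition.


Working backward. After the program, the postcondition 2*p + 5 != -2 must hold; in canonical form it is 2*p != -7.
Before the loop (bound <=1), unroll the exhaustion recursion (WP_0 = exit-now case; WP_j = one more guarded iteration, up to j = 1):
  WP_0: (not (2*p != 3*r - 1)) and 2*p != -7
  WP_1: (2*p != 3*r - 1 -> (forall p_1. ((not (2*p_1 != 9*r - 10)) and 2*p_1 != -7))) and ((not (2*p != 3*r - 1)) -> 2*p != -7)
So before the loop: (2*p != 3*r - 1 -> (forall p_1. ((not (2*p_1 != 9*r - 10)) and 2*p_1 != -7))) and ((not (2*p != 3*r - 1)) -> 2*p != -7)
Before r := r - p - 1: (5*p != 3*r - 4 -> (forall p_1. ((not (9*p + 2*p_1 != 9*r - 19)) and 2*p_1 != -7))) and ((not (5*p != 3*r - 4)) -> 2*p != -7)
Then branch requires (5*p != 3*r - 4 -> (forall p_1. ((not (9*p + 2*p_1 != 9*r - 19)) and 2*p_1 != -7))) and ((not (5*p != 3*r - 4)) -> 2*p != -7); else branch requires (r != -7 or p < 10) and (5*p != 3*r - 10 -> (forall p_1. ((not (9*p + 2*p_1 != 9*r - 37)) and 2*p_1 != -7))) and ((not (5*p != 3*r - 10)) -> 2*p != -7).
Before the if: ((2*r <= 1 or 2*r = -18) -> ((5*p != 3*r - 4 -> (forall p_1. ((not (9*p + 2*p_1 != 9*r - 19)) and 2*p_1 != -7))) and ((not (5*p != 3*r - 4)) -> 2*p != -7))) and ((not (2*r <= 1 or 2*r = -18)) -> ((r != -7 or p < 10) and (5*p != 3*r - 10 -> (forall p_1. ((not (9*p + 2*p_1 != 9*r - 37)) and 2*p_1 != -7))) and ((not (5*p != 3*r - 10)) -> 2*p != -7)))
Answer: WP = ((2*r <= 1 or 2*r = -18) -> ((5*p != 3*r - 4 -> (forall p_1. ((not (9*p + 2*p_1 != 9*r - 19)) and 2*p_1 != -7))) and ((not (5*p != 3*r - 4)) -> 2*p != -7))) and ((not (2*r <= 1 or 2*r = -18)) -> ((r != -7 or p < 10) and (5*p != 3*r - 10 -> (forall p_1. ((not (9*p + 2*p_1 != 9*r - 37)) and 2*p_1 != -7))) and ((not (5*p != 3*r - 10)) -> 2*p != -7)))


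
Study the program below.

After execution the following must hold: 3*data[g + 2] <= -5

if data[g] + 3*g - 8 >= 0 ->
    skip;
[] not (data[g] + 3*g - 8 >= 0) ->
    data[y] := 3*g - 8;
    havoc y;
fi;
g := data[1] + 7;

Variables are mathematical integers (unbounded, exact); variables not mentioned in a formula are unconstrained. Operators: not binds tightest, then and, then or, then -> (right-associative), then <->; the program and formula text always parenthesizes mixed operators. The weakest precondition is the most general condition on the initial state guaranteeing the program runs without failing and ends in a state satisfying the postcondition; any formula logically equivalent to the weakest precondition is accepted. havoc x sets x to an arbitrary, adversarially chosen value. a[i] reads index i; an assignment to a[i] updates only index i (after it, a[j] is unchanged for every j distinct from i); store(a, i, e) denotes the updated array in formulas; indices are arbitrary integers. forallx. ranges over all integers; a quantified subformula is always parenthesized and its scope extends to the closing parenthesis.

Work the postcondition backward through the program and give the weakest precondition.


Working backward. After the program, 3*data[g + 2] <= -5 must hold.
Before g := data[1] + 7: 3*data[data[1] + 9] <= -5
Then branch requires 3*data[data[1] + 9] <= -5; else branch requires 3*store(data, y, 3*g - 8)[store(data, y, 3*g - 8)[1] + 9] <= -5.
Before the if: (data[g] + 3*g >= 8 -> 3*data[data[1] + 9] <= -5) and ((not (data[g] + 3*g >= 8)) -> 3*store(data, y, 3*g - 8)[store(data, y, 3*g - 8)[1] + 9] <= -5)
Answer: WP = (data[g] + 3*g >= 8 -> 3*data[data[1] + 9] <= -5) and ((not (data[g] + 3*g >= 8)) -> 3*store(data, y, 3*g - 8)[store(data, y, 3*g - 8)[1] + 9] <= -5)


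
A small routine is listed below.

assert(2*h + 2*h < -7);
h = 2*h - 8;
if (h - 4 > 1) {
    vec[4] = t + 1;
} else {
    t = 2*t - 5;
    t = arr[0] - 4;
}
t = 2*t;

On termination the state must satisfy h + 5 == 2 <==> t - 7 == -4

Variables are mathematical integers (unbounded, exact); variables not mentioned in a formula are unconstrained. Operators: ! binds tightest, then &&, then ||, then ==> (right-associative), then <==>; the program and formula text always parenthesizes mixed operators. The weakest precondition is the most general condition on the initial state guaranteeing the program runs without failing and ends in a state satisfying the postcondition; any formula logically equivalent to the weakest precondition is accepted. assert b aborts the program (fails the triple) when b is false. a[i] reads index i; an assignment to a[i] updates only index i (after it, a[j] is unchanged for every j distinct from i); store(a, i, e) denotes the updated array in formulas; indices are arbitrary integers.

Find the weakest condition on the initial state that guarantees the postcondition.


Working backward. After the program, the postcondition h + 5 == 2 <==> t - 7 == -4 must hold; in canonical form it is h == -3 <==> t == 3.
Before t := 2*t: h == -3 <==> 2*t == 3
Then branch requires h == -3 <==> 2*t == 3; else branch requires h == -3 <==> 2*arr[0] == 11.
Before the if: (h > 5 ==> (h == -3 <==> 2*t == 3)) && ((!(h > 5)) ==> (h == -3 <==> 2*arr[0] == 11))
Before h := 2*h - 8: (2*h > 13 ==> (2*h == 5 <==> 2*t == 3)) && ((!(2*h > 13)) ==> (2*h == 5 <==> 2*arr[0] == 11))
Before assert 2*h + 2*h < -7: 4*h < -7 && (2*h > 13 ==> (2*h == 5 <==> 2*t == 3)) && ((!(2*h > 13)) ==> (2*h == 5 <==> 2*arr[0] == 11))
Answer: WP = 4*h < -7 && (2*h > 13 ==> (2*h == 5 <==> 2*t == 3)) && ((!(2*h > 13)) ==> (2*h == 5 <==> 2*arr[0] == 11))


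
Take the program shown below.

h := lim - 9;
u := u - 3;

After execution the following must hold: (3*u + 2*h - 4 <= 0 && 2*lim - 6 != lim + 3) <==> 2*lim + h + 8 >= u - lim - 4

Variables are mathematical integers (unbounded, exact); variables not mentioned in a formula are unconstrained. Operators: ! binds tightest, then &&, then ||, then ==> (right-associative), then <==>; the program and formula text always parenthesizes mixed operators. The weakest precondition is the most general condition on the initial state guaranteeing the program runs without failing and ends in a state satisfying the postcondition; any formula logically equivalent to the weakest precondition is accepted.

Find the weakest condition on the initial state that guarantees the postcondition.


Working backward. After the program, the postcondition (3*u + 2*h - 4 <= 0 && 2*lim - 6 != lim + 3) <==> 2*lim + h + 8 >= u - lim - 4 must hold; in canonical form it is (2*h + 3*u <= 4 && lim != 9) <==> h + 3*lim >= u - 12.
Before u := u - 3: (2*h + 3*u <= 13 && lim != 9) <==> h + 3*lim >= u - 15
Before h := lim - 9: (2*lim + 3*u <= 31 && lim != 9) <==> 4*lim >= u - 6
Answer: WP = (2*lim + 3*u <= 31 && lim != 9) <==> 4*lim >= u - 6


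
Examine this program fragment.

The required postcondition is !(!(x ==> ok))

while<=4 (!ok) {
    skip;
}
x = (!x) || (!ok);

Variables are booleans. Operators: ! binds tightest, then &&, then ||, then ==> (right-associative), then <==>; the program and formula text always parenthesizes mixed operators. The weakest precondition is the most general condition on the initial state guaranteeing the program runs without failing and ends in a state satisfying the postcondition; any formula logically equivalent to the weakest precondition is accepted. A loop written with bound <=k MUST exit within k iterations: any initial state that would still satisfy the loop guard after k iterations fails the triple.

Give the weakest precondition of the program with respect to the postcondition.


Working backward. After the program, the postcondition !(!(x ==> ok)) must hold; in canonical form it is x ==> ok.
Before x := (!x) || (!ok): ((!x) || (!ok)) ==> ok
Before the loop (bound <=4), unroll the exhaustion recursion (WP_0 = exit-now case; WP_j = one more guarded iteration, up to j = 4):
  WP_0: ok && (((!x) || (!ok)) ==> ok)
  WP_1: ((!ok) ==> (ok && (((!x) || (!ok)) ==> ok))) && (ok ==> (((!x) || (!ok)) ==> ok))
  WP_2: ((!ok) ==> (((!ok) ==> (ok && (((!x) || (!ok)) ==> ok))) && (ok ==> (((!x) || (!ok)) ==> ok)))) && (ok ==> (((!x) || (!ok)) ==> ok))
  WP_3: ((!ok) ==> (((!ok) ==> (((!ok) ==> (ok && (((!x) || (!ok)) ==> ok))) && (ok ==> (((!x) || (!ok)) ==> ok)))) && (ok ==> (((!x) || (!ok)) ==> ok)))) && (ok ==> (((!x) || (!ok)) ==> ok))
  WP_4: ((!ok) ==> (((!ok) ==> (((!ok) ==> (((!ok) ==> (ok && (((!x) || (!ok)) ==> ok))) && (ok ==> (((!x) || (!ok)) ==> ok)))) && (ok ==> (((!x) || (!ok)) ==> ok)))) && (ok ==> (((!x) || (!ok)) ==> ok)))) && (ok ==> (((!x) || (!ok)) ==> ok))
So before the loop: ((!ok) ==> (((!ok) ==> (((!ok) ==> (((!ok) ==> (ok && (((!x) || (!ok)) ==> ok))) && (ok ==> (((!x) || (!ok)) ==> ok)))) && (ok ==> (((!x) || (!ok)) ==> ok)))) && (ok ==> (((!x) || (!ok)) ==> ok)))) && (ok ==> (((!x) || (!ok)) ==> ok))
Answer: WP = ((!ok) ==> (((!ok) ==> (((!ok) ==> (((!ok) ==> (ok && (((!x) || (!ok)) ==> ok))) && (ok ==> (((!x) || (!ok)) ==> ok)))) && (ok ==> (((!x) || (!ok)) ==> ok)))) && (ok ==> (((!x) || (!ok)) ==> ok)))) && (ok ==> (((!x) || (!ok)) ==> ok))


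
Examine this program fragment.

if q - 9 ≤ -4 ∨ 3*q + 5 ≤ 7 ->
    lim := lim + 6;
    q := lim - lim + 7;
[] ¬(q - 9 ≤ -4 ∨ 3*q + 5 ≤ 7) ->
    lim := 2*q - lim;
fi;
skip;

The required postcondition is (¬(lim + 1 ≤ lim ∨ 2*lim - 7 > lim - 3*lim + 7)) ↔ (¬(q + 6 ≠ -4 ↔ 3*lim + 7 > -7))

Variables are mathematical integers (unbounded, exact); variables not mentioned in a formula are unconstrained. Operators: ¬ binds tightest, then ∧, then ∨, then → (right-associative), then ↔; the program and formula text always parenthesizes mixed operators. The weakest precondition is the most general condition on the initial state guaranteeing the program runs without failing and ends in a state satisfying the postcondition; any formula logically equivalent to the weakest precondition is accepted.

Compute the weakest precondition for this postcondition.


Working backward. After the program, the postcondition (¬(lim + 1 ≤ lim ∨ 2*lim - 7 > lim - 3*lim + 7)) ↔ (¬(q + 6 ≠ -4 ↔ 3*lim + 7 > -7)) must hold; in canonical form it is (¬(4*lim > 14)) ↔ (¬(q ≠ -10 ↔ 3*lim > -14)).
Before skip: (¬(4*lim > 14)) ↔ (¬(q ≠ -10 ↔ 3*lim > -14))
Then branch requires (¬(4*lim > -10)) ↔ (¬(3*lim > -32)); else branch requires (¬(8*q > 4*lim + 14)) ↔ (¬(q ≠ -10 ↔ 6*q > 3*lim - 14)).
Before the if: ((q ≤ 5 ∨ 3*q ≤ 2) → ((¬(4*lim > -10)) ↔ (¬(3*lim > -32)))) ∧ ((¬(q ≤ 5 ∨ 3*q ≤ 2)) → ((¬(8*q > 4*lim + 14)) ↔ (¬(q ≠ -10 ↔ 6*q > 3*lim - 14))))
Answer: WP = ((q ≤ 5 ∨ 3*q ≤ 2) → ((¬(4*lim > -10)) ↔ (¬(3*lim > -32)))) ∧ ((¬(q ≤ 5 ∨ 3*q ≤ 2)) → ((¬(8*q > 4*lim + 14)) ↔ (¬(q ≠ -10 ↔ 6*q > 3*lim - 14))))


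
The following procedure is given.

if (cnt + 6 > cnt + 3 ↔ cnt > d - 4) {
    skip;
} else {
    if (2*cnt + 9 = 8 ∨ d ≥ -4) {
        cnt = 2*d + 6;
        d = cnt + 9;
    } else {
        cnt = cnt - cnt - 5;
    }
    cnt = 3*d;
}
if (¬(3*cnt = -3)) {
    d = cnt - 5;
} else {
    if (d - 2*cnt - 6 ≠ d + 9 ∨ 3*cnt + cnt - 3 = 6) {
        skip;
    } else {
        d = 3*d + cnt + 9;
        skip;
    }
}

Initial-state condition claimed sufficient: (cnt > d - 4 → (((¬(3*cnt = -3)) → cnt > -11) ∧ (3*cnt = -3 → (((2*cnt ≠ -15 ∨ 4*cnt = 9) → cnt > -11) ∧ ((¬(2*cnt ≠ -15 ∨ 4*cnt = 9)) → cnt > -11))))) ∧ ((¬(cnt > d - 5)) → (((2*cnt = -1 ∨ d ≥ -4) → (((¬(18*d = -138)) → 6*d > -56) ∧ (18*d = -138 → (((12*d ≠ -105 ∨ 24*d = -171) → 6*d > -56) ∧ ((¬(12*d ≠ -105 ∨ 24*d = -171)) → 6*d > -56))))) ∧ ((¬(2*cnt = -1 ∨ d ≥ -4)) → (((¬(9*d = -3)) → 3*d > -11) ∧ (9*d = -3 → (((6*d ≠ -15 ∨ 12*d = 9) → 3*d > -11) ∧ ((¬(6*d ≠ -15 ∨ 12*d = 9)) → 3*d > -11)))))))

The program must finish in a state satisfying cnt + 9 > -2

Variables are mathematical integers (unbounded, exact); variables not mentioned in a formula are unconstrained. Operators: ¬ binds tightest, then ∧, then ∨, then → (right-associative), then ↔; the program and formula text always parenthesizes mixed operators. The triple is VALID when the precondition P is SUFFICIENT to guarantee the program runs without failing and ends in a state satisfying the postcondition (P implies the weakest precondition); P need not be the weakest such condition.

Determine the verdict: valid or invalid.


Working backward. After the program, the postcondition cnt + 9 > -2 must hold; in canonical form it is cnt > -11.
Then branch requires cnt > -11; else branch requires ((2*cnt ≠ -15 ∨ 4*cnt = 9) → cnt > -11) ∧ ((¬(2*cnt ≠ -15 ∨ 4*cnt = 9)) → cnt > -11).
Before the if: ((¬(3*cnt = -3)) → cnt > -11) ∧ (3*cnt = -3 → (((2*cnt ≠ -15 ∨ 4*cnt = 9) → cnt > -11) ∧ ((¬(2*cnt ≠ -15 ∨ 4*cnt = 9)) → cnt > -11)))
Then branch requires ((¬(3*cnt = -3)) → cnt > -11) ∧ (3*cnt = -3 → (((2*cnt ≠ -15 ∨ 4*cnt = 9) → cnt > -11) ∧ ((¬(2*cnt ≠ -15 ∨ 4*cnt = 9)) → cnt > -11))); else branch requires ((2*cnt = -1 ∨ d ≥ -4) → (((¬(18*d = -138)) → 6*d > -56) ∧ (18*d = -138 → (((12*d ≠ -105 ∨ 24*d = -171) → 6*d > -56) ∧ ((¬(12*d ≠ -105 ∨ 24*d = -171)) → 6*d > -56))))) ∧ ((¬(2*cnt = -1 ∨ d ≥ -4)) → (((¬(9*d = -3)) → 3*d > -11) ∧ (9*d = -3 → (((6*d ≠ -15 ∨ 12*d = 9) → 3*d > -11) ∧ ((¬(6*d ≠ -15 ∨ 12*d = 9)) → 3*d > -11))))).
Before the if: (cnt > d - 4 → (((¬(3*cnt = -3)) → cnt > -11) ∧ (3*cnt = -3 → (((2*cnt ≠ -15 ∨ 4*cnt = 9) → cnt > -11) ∧ ((¬(2*cnt ≠ -15 ∨ 4*cnt = 9)) → cnt > -11))))) ∧ ((¬(cnt > d - 4)) → (((2*cnt = -1 ∨ d ≥ -4) → (((¬(18*d = -138)) → 6*d > -56) ∧ (18*d = -138 → (((12*d ≠ -105 ∨ 24*d = -171) → 6*d > -56) ∧ ((¬(12*d ≠ -105 ∨ 24*d = -171)) → 6*d > -56))))) ∧ ((¬(2*cnt = -1 ∨ d ≥ -4)) → (((¬(9*d = -3)) → 3*d > -11) ∧ (9*d = -3 → (((6*d ≠ -15 ∨ 12*d = 9) → 3*d > -11) ∧ ((¬(6*d ≠ -15 ∨ 12*d = 9)) → 3*d > -11)))))))
The weakest precondition is (cnt > d - 4 → (((¬(3*cnt = -3)) → cnt > -11) ∧ (3*cnt = -3 → (((2*cnt ≠ -15 ∨ 4*cnt = 9) → cnt > -11) ∧ ((¬(2*cnt ≠ -15 ∨ 4*cnt = 9)) → cnt > -11))))) ∧ ((¬(cnt > d - 4)) → (((2*cnt = -1 ∨ d ≥ -4) → (((¬(18*d = -138)) → 6*d > -56) ∧ (18*d = -138 → (((12*d ≠ -105 ∨ 24*d = -171) → 6*d > -56) ∧ ((¬(12*d ≠ -105 ∨ 24*d = -171)) → 6*d > -56))))) ∧ ((¬(2*cnt = -1 ∨ d ≥ -4)) → (((¬(9*d = -3)) → 3*d > -11) ∧ (9*d = -3 → (((6*d ≠ -15 ∨ 12*d = 9) → 3*d > -11) ∧ ((¬(6*d ≠ -15 ∨ 12*d = 9)) → 3*d > -11))))))).
Check whether (cnt > d - 4 → (((¬(3*cnt = -3)) → cnt > -11) ∧ (3*cnt = -3 → (((2*cnt ≠ -15 ∨ 4*cnt = 9) → cnt > -11) ∧ ((¬(2*cnt ≠ -15 ∨ 4*cnt = 9)) → cnt > -11))))) ∧ ((¬(cnt > d - 5)) → (((2*cnt = -1 ∨ d ≥ -4) → (((¬(18*d = -138)) → 6*d > -56) ∧ (18*d = -138 → (((12*d ≠ -105 ∨ 24*d = -171) → 6*d > -56) ∧ ((¬(12*d ≠ -105 ∨ 24*d = -171)) → 6*d > -56))))) ∧ ((¬(2*cnt = -1 ∨ d ≥ -4)) → (((¬(9*d = -3)) → 3*d > -11) ∧ (9*d = -3 → (((6*d ≠ -15 ∨ 12*d = 9) → 3*d > -11) ∧ ((¬(6*d ≠ -15 ∨ 12*d = 9)) → 3*d > -11))))))) implies it.
Countermodel: at the initial state cnt = -9, d = -5, the precondition holds but the weakest precondition fails.
Answer: invalid


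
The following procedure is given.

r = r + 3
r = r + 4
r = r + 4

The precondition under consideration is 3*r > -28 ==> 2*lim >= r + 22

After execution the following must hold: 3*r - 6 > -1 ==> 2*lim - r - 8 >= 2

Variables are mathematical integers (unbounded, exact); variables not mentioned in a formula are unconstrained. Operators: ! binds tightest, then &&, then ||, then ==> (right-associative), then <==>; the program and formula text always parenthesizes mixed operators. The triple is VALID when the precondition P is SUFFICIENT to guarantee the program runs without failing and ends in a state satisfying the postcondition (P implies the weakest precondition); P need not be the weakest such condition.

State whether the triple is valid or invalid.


Working backward. After the program, the postcondition 3*r - 6 > -1 ==> 2*lim - r - 8 >= 2 must hold; in canonical form it is 3*r > 5 ==> 2*lim >= r + 10.
Before r := r + 4: 3*r > -7 ==> 2*lim >= r + 14
Before r := r + 4: 3*r > -19 ==> 2*lim >= r + 18
Before r := r + 3: 3*r > -28 ==> 2*lim >= r + 21
The weakest precondition is 3*r > -28 ==> 2*lim >= r + 21.
Check whether 3*r > -28 ==> 2*lim >= r + 22 implies it.
Every state satisfying the precondition satisfies the weakest precondition: the implication holds.
Answer: valid


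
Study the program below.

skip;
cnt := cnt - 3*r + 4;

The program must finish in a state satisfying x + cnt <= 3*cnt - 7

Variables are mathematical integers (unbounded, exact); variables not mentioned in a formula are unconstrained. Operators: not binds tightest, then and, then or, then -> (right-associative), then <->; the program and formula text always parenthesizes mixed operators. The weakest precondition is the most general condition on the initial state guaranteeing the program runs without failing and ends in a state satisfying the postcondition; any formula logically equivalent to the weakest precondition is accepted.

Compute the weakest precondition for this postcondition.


Working backward. After the program, the postcondition x + cnt <= 3*cnt - 7 must hold; in canonical form it is x <= 2*cnt - 7.
Before cnt := cnt - 3*r + 4: 6*r + x <= 2*cnt + 1
Before skip: 6*r + x <= 2*cnt + 1
Answer: WP = 6*r + x <= 2*cnt + 1


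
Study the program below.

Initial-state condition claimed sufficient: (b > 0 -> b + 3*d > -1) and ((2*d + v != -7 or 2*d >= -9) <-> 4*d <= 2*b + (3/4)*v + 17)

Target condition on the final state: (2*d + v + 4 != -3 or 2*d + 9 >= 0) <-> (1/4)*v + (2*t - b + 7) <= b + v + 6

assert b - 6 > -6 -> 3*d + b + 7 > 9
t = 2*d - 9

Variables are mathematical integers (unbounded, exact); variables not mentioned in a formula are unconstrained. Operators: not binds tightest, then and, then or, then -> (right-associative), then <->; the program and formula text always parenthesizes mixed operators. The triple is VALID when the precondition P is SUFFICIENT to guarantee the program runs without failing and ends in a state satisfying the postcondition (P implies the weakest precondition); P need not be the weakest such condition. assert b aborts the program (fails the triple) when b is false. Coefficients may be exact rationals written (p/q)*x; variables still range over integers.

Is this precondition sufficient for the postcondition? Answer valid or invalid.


Working backward. After the program, the postcondition (2*d + v + 4 != -3 or 2*d + 9 >= 0) <-> (1/4)*v + (2*t - b + 7) <= b + v + 6 must hold; in canonical form it is (2*d + v != -7 or 2*d >= -9) <-> 2*t <= 2*b + (3/4)*v - 1.
Before t := 2*d - 9: (2*d + v != -7 or 2*d >= -9) <-> 4*d <= 2*b + (3/4)*v + 17
Before assert b - 6 > -6 -> 3*d + b + 7 > 9: (b > 0 -> b + 3*d > 2) and ((2*d + v != -7 or 2*d >= -9) <-> 4*d <= 2*b + (3/4)*v + 17)
The weakest precondition is (b > 0 -> b + 3*d > 2) and ((2*d + v != -7 or 2*d >= -9) <-> 4*d <= 2*b + (3/4)*v + 17).
Check whether (b > 0 -> b + 3*d > -1) and ((2*d + v != -7 or 2*d >= -9) <-> 4*d <= 2*b + (3/4)*v + 17) implies it.
Countermodel: at the initial state b = 15, d = -5, v = 2, the precondition holds but the weakest precondition fails.
Answer: invalid


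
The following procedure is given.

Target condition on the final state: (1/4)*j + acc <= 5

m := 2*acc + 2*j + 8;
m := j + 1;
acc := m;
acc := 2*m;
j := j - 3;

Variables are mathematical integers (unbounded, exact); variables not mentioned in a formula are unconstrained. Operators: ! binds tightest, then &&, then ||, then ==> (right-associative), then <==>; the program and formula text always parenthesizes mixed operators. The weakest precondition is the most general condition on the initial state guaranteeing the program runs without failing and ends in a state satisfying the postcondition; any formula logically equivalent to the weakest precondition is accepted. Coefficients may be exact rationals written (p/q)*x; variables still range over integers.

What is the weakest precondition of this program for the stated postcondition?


Working backward. After the program, the postcondition (1/4)*j + acc <= 5 must hold; in canonical form it is acc + (1/4)*j <= 5.
Before j := j - 3: acc + (1/4)*j <= 23/4
Before acc := 2*m: (1/4)*j + 2*m <= 23/4
Before acc := m: (1/4)*j + 2*m <= 23/4
Before m := j + 1: (9/4)*j <= 15/4
Before m := 2*acc + 2*j + 8: (9/4)*j <= 15/4
Answer: WP = (9/4)*j <= 15/4


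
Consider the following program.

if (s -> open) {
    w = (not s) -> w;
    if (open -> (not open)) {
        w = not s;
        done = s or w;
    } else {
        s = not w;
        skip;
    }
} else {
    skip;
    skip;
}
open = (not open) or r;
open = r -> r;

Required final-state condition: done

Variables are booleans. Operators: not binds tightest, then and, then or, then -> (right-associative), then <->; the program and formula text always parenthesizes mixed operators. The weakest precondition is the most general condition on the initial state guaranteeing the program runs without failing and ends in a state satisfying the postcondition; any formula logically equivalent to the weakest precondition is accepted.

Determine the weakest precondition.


Working backward. After the program, done must hold.
Before open := r -> r: done
Before open := (not open) or r: done
Then branch requires (not (open -> (not open))) -> done; else branch requires done.
Before the if: ((s -> open) -> ((not (open -> (not open))) -> done)) and ((not (s -> open)) -> done)
Answer: WP = ((s -> open) -> ((not (open -> (not open))) -> done)) and ((not (s -> open)) -> done)


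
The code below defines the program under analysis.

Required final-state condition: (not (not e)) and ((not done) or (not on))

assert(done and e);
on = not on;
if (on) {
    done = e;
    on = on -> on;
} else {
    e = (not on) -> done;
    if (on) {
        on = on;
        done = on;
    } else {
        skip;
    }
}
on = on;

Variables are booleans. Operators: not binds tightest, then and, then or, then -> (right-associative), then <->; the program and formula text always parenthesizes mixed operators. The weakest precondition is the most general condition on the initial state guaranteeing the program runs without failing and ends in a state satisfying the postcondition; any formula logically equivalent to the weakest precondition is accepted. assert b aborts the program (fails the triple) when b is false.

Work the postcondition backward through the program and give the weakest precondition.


Working backward. After the program, the postcondition (not (not e)) and ((not done) or (not on)) must hold; in canonical form it is e and ((not done) or (not on)).
Before on := on: e and ((not done) or (not on))
Then branch requires false; else branch requires (on -> (((not on) -> done) and (not on))) and ((not on) -> (((not on) -> done) and ((not done) or (not on)))).
Before the if: (not on) and ((not on) -> ((on -> (((not on) -> done) and (not on))) and ((not on) -> (((not on) -> done) and ((not done) or (not on))))))
Before on := not on: on and (on -> (((not on) -> ((on -> done) and on)) and (on -> ((on -> done) and ((not done) or on)))))
Before assert done and e: done and e and on and (on -> (((not on) -> ((on -> done) and on)) and (on -> ((on -> done) and ((not done) or on)))))
Answer: WP = done and e and on and (on -> (((not on) -> ((on -> done) and on)) and (on -> ((on -> done) and ((not done) or on)))))


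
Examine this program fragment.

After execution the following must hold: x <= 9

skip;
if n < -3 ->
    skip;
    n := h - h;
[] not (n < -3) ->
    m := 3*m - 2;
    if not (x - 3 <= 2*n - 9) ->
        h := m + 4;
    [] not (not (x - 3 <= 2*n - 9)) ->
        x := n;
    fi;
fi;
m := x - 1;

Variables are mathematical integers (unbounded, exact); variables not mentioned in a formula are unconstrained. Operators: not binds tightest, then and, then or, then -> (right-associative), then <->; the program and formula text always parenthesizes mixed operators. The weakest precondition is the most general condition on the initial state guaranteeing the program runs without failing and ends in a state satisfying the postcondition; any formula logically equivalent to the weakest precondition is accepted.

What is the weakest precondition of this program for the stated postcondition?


Working backward. After the program, x <= 9 must hold.
Before m := x - 1: x <= 9
Then branch requires x <= 9; else branch requires ((not (x <= 2*n - 6)) -> x <= 9) and (x <= 2*n - 6 -> n <= 9).
Before the if: (n < -3 -> x <= 9) and ((not (n < -3)) -> (((not (x <= 2*n - 6)) -> x <= 9) and (x <= 2*n - 6 -> n <= 9)))
Before skip: (n < -3 -> x <= 9) and ((not (n < -3)) -> (((not (x <= 2*n - 6)) -> x <= 9) and (x <= 2*n - 6 -> n <= 9)))
Answer: WP = (n < -3 -> x <= 9) and ((not (n < -3)) -> (((not (x <= 2*n - 6)) -> x <= 9) and (x <= 2*n - 6 -> n <= 9)))


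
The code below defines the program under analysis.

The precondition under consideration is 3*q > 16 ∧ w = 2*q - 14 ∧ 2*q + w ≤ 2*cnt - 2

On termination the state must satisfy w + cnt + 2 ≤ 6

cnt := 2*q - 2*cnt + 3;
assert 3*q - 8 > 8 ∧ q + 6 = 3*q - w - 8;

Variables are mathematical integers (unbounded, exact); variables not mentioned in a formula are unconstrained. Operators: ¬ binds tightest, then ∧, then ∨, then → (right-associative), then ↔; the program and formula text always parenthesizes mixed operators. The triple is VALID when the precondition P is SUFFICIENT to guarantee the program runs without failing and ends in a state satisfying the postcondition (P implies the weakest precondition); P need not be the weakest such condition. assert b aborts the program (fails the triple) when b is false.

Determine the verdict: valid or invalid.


Working backward. After the program, the postcondition w + cnt + 2 ≤ 6 must hold; in canonical form it is cnt + w ≤ 4.
Before assert 3*q - 8 > 8 ∧ q + 6 = 3*q - w - 8: 3*q > 16 ∧ w = 2*q - 14 ∧ cnt + w ≤ 4
Before cnt := 2*q - 2*cnt + 3: 3*q > 16 ∧ w = 2*q - 14 ∧ 2*q + w ≤ 2*cnt + 1
The weakest precondition is 3*q > 16 ∧ w = 2*q - 14 ∧ 2*q + w ≤ 2*cnt + 1.
Check whether 3*q > 16 ∧ w = 2*q - 14 ∧ 2*q + w ≤ 2*cnt - 2 implies it.
Every state satisfying the precondition satisfies the weakest precondition: the implication holds.
Answer: valid


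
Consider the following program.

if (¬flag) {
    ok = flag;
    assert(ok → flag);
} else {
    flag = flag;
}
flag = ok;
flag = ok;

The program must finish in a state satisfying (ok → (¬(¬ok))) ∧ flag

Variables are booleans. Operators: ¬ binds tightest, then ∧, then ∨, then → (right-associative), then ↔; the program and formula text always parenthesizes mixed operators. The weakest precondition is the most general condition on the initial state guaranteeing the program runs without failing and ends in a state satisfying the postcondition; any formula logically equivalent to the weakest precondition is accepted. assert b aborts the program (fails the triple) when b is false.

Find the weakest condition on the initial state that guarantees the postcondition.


Working backward. After the program, the postcondition (ok → (¬(¬ok))) ∧ flag must hold; in canonical form it is flag.
Before flag := ok: ok
Before flag := ok: ok
Then branch requires flag; else branch requires ok.
Before the if: ((¬flag) → flag) ∧ (flag → ok)
Answer: WP = ((¬flag) → flag) ∧ (flag → ok)
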